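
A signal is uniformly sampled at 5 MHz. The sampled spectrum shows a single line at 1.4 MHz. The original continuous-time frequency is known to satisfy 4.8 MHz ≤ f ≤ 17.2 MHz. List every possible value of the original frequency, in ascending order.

6.4 MHz, 8.6 MHz, 11.4 MHz, 13.6 MHz, 16.4 MHz

Frequencies that alias to 1.4 MHz are k·fs ± 1.4 MHz for integer k ≥ 0.
k=0: 1.4 MHz.
k=1: 3.6 MHz, 6.4 MHz.
k=2: 8.6 MHz, 11.4 MHz.
k=3: 13.6 MHz, 16.4 MHz.
k=4: 18.6 MHz, 21.4 MHz.
Within [4.8 MHz, 17.2 MHz]: 6.4 MHz, 8.6 MHz, 11.4 MHz, 13.6 MHz, 16.4 MHz.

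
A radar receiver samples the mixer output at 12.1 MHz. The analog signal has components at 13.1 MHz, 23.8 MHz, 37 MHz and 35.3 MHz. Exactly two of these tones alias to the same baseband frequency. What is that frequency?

fs/2 = 6.05 MHz.
13.1 MHz mod fs = 1 MHz.
1 MHz ≤ fs/2 = 6.05 MHz, appears at 1 MHz.
23.8 MHz mod fs = 11.7 MHz.
11.7 MHz > fs/2 = 6.05 MHz, folds to fs − 11.7 MHz = 0.4 MHz.
37 MHz mod fs = 0.7 MHz.
0.7 MHz ≤ fs/2 = 6.05 MHz, appears at 0.7 MHz.
35.3 MHz mod fs = 11.1 MHz.
11.1 MHz > fs/2 = 6.05 MHz, folds to fs − 11.1 MHz = 1 MHz.
13.1 MHz and 35.3 MHz both map to 1 MHz.

1 MHz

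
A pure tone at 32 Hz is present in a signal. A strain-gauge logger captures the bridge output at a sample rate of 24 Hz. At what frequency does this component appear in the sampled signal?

8 Hz

32 Hz mod fs = 8 Hz.
8 Hz ≤ fs/2 = 12 Hz, appears at 8 Hz.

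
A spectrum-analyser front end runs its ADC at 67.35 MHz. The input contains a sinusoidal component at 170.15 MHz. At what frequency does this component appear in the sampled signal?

170.15 MHz mod fs = 35.45 MHz.
35.45 MHz > fs/2 = 33.675 MHz, folds to fs − 35.45 MHz = 31.9 MHz.

31.9 MHz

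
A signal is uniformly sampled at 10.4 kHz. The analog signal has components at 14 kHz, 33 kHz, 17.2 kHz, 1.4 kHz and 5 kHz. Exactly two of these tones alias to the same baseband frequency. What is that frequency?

fs/2 = 5.2 kHz.
14 kHz mod fs = 3.6 kHz.
3.6 kHz ≤ fs/2 = 5.2 kHz, appears at 3.6 kHz.
33 kHz mod fs = 1.8 kHz.
1.8 kHz ≤ fs/2 = 5.2 kHz, appears at 1.8 kHz.
17.2 kHz mod fs = 6.8 kHz.
6.8 kHz > fs/2 = 5.2 kHz, folds to fs − 6.8 kHz = 3.6 kHz.
1.4 kHz ≤ fs/2 = 5.2 kHz, passes unchanged.
5 kHz ≤ fs/2 = 5.2 kHz, passes unchanged.
14 kHz and 17.2 kHz both map to 3.6 kHz.

3.6 kHz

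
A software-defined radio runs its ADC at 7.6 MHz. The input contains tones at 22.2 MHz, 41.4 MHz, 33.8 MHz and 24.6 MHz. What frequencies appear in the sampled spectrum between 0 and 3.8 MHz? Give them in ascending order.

fs/2 = 3.8 MHz.
22.2 MHz mod fs = 7 MHz.
7 MHz > fs/2 = 3.8 MHz, folds to fs − 7 MHz = 0.6 MHz.
41.4 MHz mod fs = 3.4 MHz.
3.4 MHz ≤ fs/2 = 3.8 MHz, appears at 3.4 MHz.
33.8 MHz mod fs = 3.4 MHz.
3.4 MHz ≤ fs/2 = 3.8 MHz, appears at 3.4 MHz.
24.6 MHz mod fs = 1.8 MHz.
1.8 MHz ≤ fs/2 = 3.8 MHz, appears at 1.8 MHz.
Distinct values: {0.6 MHz, 1.8 MHz, 3.4 MHz}.

0.6 MHz, 1.8 MHz, 3.4 MHz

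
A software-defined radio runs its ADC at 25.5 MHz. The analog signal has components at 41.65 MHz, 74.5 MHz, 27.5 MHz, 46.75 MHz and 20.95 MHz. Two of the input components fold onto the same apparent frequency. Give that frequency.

2 MHz

fs/2 = 12.75 MHz.
41.65 MHz mod fs = 16.15 MHz.
16.15 MHz > fs/2 = 12.75 MHz, folds to fs − 16.15 MHz = 9.35 MHz.
74.5 MHz mod fs = 23.5 MHz.
23.5 MHz > fs/2 = 12.75 MHz, folds to fs − 23.5 MHz = 2 MHz.
27.5 MHz mod fs = 2 MHz.
2 MHz ≤ fs/2 = 12.75 MHz, appears at 2 MHz.
46.75 MHz mod fs = 21.25 MHz.
21.25 MHz > fs/2 = 12.75 MHz, folds to fs − 21.25 MHz = 4.25 MHz.
20.95 MHz > fs/2 = 12.75 MHz, folds to fs − 20.95 MHz = 4.55 MHz.
27.5 MHz and 74.5 MHz both map to 2 MHz.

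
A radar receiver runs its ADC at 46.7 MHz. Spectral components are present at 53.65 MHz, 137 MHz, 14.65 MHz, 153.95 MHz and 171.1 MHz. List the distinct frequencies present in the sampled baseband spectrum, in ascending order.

fs/2 = 23.35 MHz.
53.65 MHz mod fs = 6.95 MHz.
6.95 MHz ≤ fs/2 = 23.35 MHz, appears at 6.95 MHz.
137 MHz mod fs = 43.6 MHz.
43.6 MHz > fs/2 = 23.35 MHz, folds to fs − 43.6 MHz = 3.1 MHz.
14.65 MHz ≤ fs/2 = 23.35 MHz, passes unchanged.
153.95 MHz mod fs = 13.85 MHz.
13.85 MHz ≤ fs/2 = 23.35 MHz, appears at 13.85 MHz.
171.1 MHz mod fs = 31 MHz.
31 MHz > fs/2 = 23.35 MHz, folds to fs − 31 MHz = 15.7 MHz.
Distinct values: {3.1 MHz, 6.95 MHz, 13.85 MHz, 14.65 MHz, 15.7 MHz}.

3.1 MHz, 6.95 MHz, 13.85 MHz, 14.65 MHz, 15.7 MHz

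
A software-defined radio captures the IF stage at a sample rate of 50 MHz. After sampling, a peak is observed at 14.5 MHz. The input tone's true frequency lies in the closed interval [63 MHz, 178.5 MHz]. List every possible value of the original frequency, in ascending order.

64.5 MHz, 85.5 MHz, 114.5 MHz, 135.5 MHz, 164.5 MHz

Frequencies that alias to 14.5 MHz are k·fs ± 14.5 MHz for integer k ≥ 0.
k=0: 14.5 MHz.
k=1: 35.5 MHz, 64.5 MHz.
k=2: 85.5 MHz, 114.5 MHz.
k=3: 135.5 MHz, 164.5 MHz.
k=4: 185.5 MHz, 214.5 MHz.
Within [63 MHz, 178.5 MHz]: 64.5 MHz, 85.5 MHz, 114.5 MHz, 135.5 MHz, 164.5 MHz.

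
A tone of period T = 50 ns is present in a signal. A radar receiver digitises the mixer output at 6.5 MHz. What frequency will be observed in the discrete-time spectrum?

T = 50 ns → f = 1/T = 20 MHz.
20 MHz mod fs = 0.5 MHz.
0.5 MHz ≤ fs/2 = 3.25 MHz, appears at 0.5 MHz.

0.5 MHz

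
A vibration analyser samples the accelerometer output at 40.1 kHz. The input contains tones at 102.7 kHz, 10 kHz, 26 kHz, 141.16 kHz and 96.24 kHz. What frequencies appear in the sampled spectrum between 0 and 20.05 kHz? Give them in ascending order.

10 kHz, 14.1 kHz, 16.04 kHz, 17.6 kHz, 19.24 kHz

fs/2 = 20.05 kHz.
102.7 kHz mod fs = 22.5 kHz.
22.5 kHz > fs/2 = 20.05 kHz, folds to fs − 22.5 kHz = 17.6 kHz.
10 kHz ≤ fs/2 = 20.05 kHz, passes unchanged.
26 kHz > fs/2 = 20.05 kHz, folds to fs − 26 kHz = 14.1 kHz.
141.16 kHz mod fs = 20.86 kHz.
20.86 kHz > fs/2 = 20.05 kHz, folds to fs − 20.86 kHz = 19.24 kHz.
96.24 kHz mod fs = 16.04 kHz.
16.04 kHz ≤ fs/2 = 20.05 kHz, appears at 16.04 kHz.
Distinct values: {10 kHz, 14.1 kHz, 16.04 kHz, 17.6 kHz, 19.24 kHz}.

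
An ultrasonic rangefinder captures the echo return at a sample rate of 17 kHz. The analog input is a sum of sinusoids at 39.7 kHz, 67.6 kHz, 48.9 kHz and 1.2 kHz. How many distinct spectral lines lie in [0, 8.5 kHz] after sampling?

fs/2 = 8.5 kHz.
39.7 kHz mod fs = 5.7 kHz.
5.7 kHz ≤ fs/2 = 8.5 kHz, appears at 5.7 kHz.
67.6 kHz mod fs = 16.6 kHz.
16.6 kHz > fs/2 = 8.5 kHz, folds to fs − 16.6 kHz = 0.4 kHz.
48.9 kHz mod fs = 14.9 kHz.
14.9 kHz > fs/2 = 8.5 kHz, folds to fs − 14.9 kHz = 2.1 kHz.
1.2 kHz ≤ fs/2 = 8.5 kHz, passes unchanged.
Distinct values: {0.4 kHz, 1.2 kHz, 2.1 kHz, 5.7 kHz} → 4.

4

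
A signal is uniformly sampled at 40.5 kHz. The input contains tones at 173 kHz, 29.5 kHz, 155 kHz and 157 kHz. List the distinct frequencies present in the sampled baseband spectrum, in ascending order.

5 kHz, 7 kHz, 11 kHz

fs/2 = 20.25 kHz.
173 kHz mod fs = 11 kHz.
11 kHz ≤ fs/2 = 20.25 kHz, appears at 11 kHz.
29.5 kHz > fs/2 = 20.25 kHz, folds to fs − 29.5 kHz = 11 kHz.
155 kHz mod fs = 33.5 kHz.
33.5 kHz > fs/2 = 20.25 kHz, folds to fs − 33.5 kHz = 7 kHz.
157 kHz mod fs = 35.5 kHz.
35.5 kHz > fs/2 = 20.25 kHz, folds to fs − 35.5 kHz = 5 kHz.
Distinct values: {5 kHz, 7 kHz, 11 kHz}.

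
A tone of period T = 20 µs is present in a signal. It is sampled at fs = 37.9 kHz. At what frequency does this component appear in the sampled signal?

T = 20 µs → f = 1/T = 50 kHz.
50 kHz mod fs = 12.1 kHz.
12.1 kHz ≤ fs/2 = 18.95 kHz, appears at 12.1 kHz.

12.1 kHz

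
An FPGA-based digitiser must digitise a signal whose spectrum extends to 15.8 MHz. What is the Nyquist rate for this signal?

Nyquist rate = 2 × 15.8 MHz = 31.6 MHz.

31.6 MHz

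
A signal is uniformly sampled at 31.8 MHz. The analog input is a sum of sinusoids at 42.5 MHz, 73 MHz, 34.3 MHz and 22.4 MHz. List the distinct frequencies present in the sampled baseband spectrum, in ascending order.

fs/2 = 15.9 MHz.
42.5 MHz mod fs = 10.7 MHz.
10.7 MHz ≤ fs/2 = 15.9 MHz, appears at 10.7 MHz.
73 MHz mod fs = 9.4 MHz.
9.4 MHz ≤ fs/2 = 15.9 MHz, appears at 9.4 MHz.
34.3 MHz mod fs = 2.5 MHz.
2.5 MHz ≤ fs/2 = 15.9 MHz, appears at 2.5 MHz.
22.4 MHz > fs/2 = 15.9 MHz, folds to fs − 22.4 MHz = 9.4 MHz.
Distinct values: {2.5 MHz, 9.4 MHz, 10.7 MHz}.

2.5 MHz, 9.4 MHz, 10.7 MHz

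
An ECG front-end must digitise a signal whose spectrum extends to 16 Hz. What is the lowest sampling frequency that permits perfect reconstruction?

Nyquist rate = 2 × 16 Hz = 32 Hz.

32 Hz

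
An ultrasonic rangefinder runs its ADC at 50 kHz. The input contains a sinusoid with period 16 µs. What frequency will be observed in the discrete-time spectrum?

12.5 kHz

T = 16 µs → f = 1/T = 62.5 kHz.
62.5 kHz mod fs = 12.5 kHz.
12.5 kHz ≤ fs/2 = 25 kHz, appears at 12.5 kHz.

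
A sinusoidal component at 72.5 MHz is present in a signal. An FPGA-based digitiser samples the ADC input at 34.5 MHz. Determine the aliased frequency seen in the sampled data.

3.5 MHz

72.5 MHz mod fs = 3.5 MHz.
3.5 MHz ≤ fs/2 = 17.25 MHz, appears at 3.5 MHz.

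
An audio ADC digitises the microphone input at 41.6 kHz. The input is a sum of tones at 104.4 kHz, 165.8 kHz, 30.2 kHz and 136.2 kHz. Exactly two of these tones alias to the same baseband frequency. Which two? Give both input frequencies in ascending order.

fs/2 = 20.8 kHz.
104.4 kHz mod fs = 21.2 kHz.
21.2 kHz > fs/2 = 20.8 kHz, folds to fs − 21.2 kHz = 20.4 kHz.
165.8 kHz mod fs = 41 kHz.
41 kHz > fs/2 = 20.8 kHz, folds to fs − 41 kHz = 0.6 kHz.
30.2 kHz > fs/2 = 20.8 kHz, folds to fs − 30.2 kHz = 11.4 kHz.
136.2 kHz mod fs = 11.4 kHz.
11.4 kHz ≤ fs/2 = 20.8 kHz, appears at 11.4 kHz.
30.2 kHz and 136.2 kHz both map to 11.4 kHz.

30.2 kHz, 136.2 kHz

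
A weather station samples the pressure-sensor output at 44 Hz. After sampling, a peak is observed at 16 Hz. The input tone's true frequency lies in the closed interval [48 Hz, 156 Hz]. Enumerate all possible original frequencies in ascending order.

60 Hz, 72 Hz, 104 Hz, 116 Hz, 148 Hz

Frequencies that alias to 16 Hz are k·fs ± 16 Hz for integer k ≥ 0.
k=0: 16 Hz.
k=1: 28 Hz, 60 Hz.
k=2: 72 Hz, 104 Hz.
k=3: 116 Hz, 148 Hz.
k=4: 160 Hz, 192 Hz.
Within [48 Hz, 156 Hz]: 60 Hz, 72 Hz, 104 Hz, 116 Hz, 148 Hz.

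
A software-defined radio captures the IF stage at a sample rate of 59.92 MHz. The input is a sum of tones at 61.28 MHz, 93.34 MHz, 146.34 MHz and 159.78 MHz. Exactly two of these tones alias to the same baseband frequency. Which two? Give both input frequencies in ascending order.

fs/2 = 29.96 MHz.
61.28 MHz mod fs = 1.36 MHz.
1.36 MHz ≤ fs/2 = 29.96 MHz, appears at 1.36 MHz.
93.34 MHz mod fs = 33.42 MHz.
33.42 MHz > fs/2 = 29.96 MHz, folds to fs − 33.42 MHz = 26.5 MHz.
146.34 MHz mod fs = 26.5 MHz.
26.5 MHz ≤ fs/2 = 29.96 MHz, appears at 26.5 MHz.
159.78 MHz mod fs = 39.94 MHz.
39.94 MHz > fs/2 = 29.96 MHz, folds to fs − 39.94 MHz = 19.98 MHz.
93.34 MHz and 146.34 MHz both map to 26.5 MHz.

93.34 MHz, 146.34 MHz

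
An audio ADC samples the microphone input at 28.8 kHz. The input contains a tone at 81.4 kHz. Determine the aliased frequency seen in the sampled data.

81.4 kHz mod fs = 23.8 kHz.
23.8 kHz > fs/2 = 14.4 kHz, folds to fs − 23.8 kHz = 5 kHz.

5 kHz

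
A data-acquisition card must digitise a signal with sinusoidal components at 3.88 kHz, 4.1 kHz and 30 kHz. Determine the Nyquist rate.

Highest-frequency component: 30 kHz.
Nyquist rate = 2 × 30 kHz = 60 kHz.

60 kHz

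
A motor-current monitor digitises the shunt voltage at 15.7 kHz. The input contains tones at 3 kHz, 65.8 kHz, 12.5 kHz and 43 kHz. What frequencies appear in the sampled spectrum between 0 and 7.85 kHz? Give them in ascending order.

fs/2 = 7.85 kHz.
3 kHz ≤ fs/2 = 7.85 kHz, passes unchanged.
65.8 kHz mod fs = 3 kHz.
3 kHz ≤ fs/2 = 7.85 kHz, appears at 3 kHz.
12.5 kHz > fs/2 = 7.85 kHz, folds to fs − 12.5 kHz = 3.2 kHz.
43 kHz mod fs = 11.6 kHz.
11.6 kHz > fs/2 = 7.85 kHz, folds to fs − 11.6 kHz = 4.1 kHz.
Distinct values: {3 kHz, 3.2 kHz, 4.1 kHz}.

3 kHz, 3.2 kHz, 4.1 kHz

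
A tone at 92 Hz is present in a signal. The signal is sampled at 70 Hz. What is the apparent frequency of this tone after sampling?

92 Hz mod fs = 22 Hz.
22 Hz ≤ fs/2 = 35 Hz, appears at 22 Hz.

22 Hz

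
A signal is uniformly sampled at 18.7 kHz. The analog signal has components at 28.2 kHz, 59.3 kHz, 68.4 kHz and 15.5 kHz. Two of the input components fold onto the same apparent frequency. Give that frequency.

3.2 kHz

fs/2 = 9.35 kHz.
28.2 kHz mod fs = 9.5 kHz.
9.5 kHz > fs/2 = 9.35 kHz, folds to fs − 9.5 kHz = 9.2 kHz.
59.3 kHz mod fs = 3.2 kHz.
3.2 kHz ≤ fs/2 = 9.35 kHz, appears at 3.2 kHz.
68.4 kHz mod fs = 12.3 kHz.
12.3 kHz > fs/2 = 9.35 kHz, folds to fs − 12.3 kHz = 6.4 kHz.
15.5 kHz > fs/2 = 9.35 kHz, folds to fs − 15.5 kHz = 3.2 kHz.
15.5 kHz and 59.3 kHz both map to 3.2 kHz.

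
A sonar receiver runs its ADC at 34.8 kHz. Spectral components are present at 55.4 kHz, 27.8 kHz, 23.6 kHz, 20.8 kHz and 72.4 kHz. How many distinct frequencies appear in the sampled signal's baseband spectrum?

5

fs/2 = 17.4 kHz.
55.4 kHz mod fs = 20.6 kHz.
20.6 kHz > fs/2 = 17.4 kHz, folds to fs − 20.6 kHz = 14.2 kHz.
27.8 kHz > fs/2 = 17.4 kHz, folds to fs − 27.8 kHz = 7 kHz.
23.6 kHz > fs/2 = 17.4 kHz, folds to fs − 23.6 kHz = 11.2 kHz.
20.8 kHz > fs/2 = 17.4 kHz, folds to fs − 20.8 kHz = 14 kHz.
72.4 kHz mod fs = 2.8 kHz.
2.8 kHz ≤ fs/2 = 17.4 kHz, appears at 2.8 kHz.
Distinct values: {2.8 kHz, 7 kHz, 11.2 kHz, 14 kHz, 14.2 kHz} → 5.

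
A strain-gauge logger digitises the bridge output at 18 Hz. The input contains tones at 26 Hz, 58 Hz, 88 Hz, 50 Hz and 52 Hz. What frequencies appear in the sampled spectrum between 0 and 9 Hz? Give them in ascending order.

fs/2 = 9 Hz.
26 Hz mod fs = 8 Hz.
8 Hz ≤ fs/2 = 9 Hz, appears at 8 Hz.
58 Hz mod fs = 4 Hz.
4 Hz ≤ fs/2 = 9 Hz, appears at 4 Hz.
88 Hz mod fs = 16 Hz.
16 Hz > fs/2 = 9 Hz, folds to fs − 16 Hz = 2 Hz.
50 Hz mod fs = 14 Hz.
14 Hz > fs/2 = 9 Hz, folds to fs − 14 Hz = 4 Hz.
52 Hz mod fs = 16 Hz.
16 Hz > fs/2 = 9 Hz, folds to fs − 16 Hz = 2 Hz.
Distinct values: {2 Hz, 4 Hz, 8 Hz}.

2 Hz, 4 Hz, 8 Hz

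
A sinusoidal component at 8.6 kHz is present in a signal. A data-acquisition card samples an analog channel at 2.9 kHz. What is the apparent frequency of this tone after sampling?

8.6 kHz mod fs = 2.8 kHz.
2.8 kHz > fs/2 = 1.45 kHz, folds to fs − 2.8 kHz = 0.1 kHz.

0.1 kHz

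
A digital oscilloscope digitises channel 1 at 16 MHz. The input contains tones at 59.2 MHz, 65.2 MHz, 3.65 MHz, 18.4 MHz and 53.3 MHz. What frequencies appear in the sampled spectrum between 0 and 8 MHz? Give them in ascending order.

fs/2 = 8 MHz.
59.2 MHz mod fs = 11.2 MHz.
11.2 MHz > fs/2 = 8 MHz, folds to fs − 11.2 MHz = 4.8 MHz.
65.2 MHz mod fs = 1.2 MHz.
1.2 MHz ≤ fs/2 = 8 MHz, appears at 1.2 MHz.
3.65 MHz ≤ fs/2 = 8 MHz, passes unchanged.
18.4 MHz mod fs = 2.4 MHz.
2.4 MHz ≤ fs/2 = 8 MHz, appears at 2.4 MHz.
53.3 MHz mod fs = 5.3 MHz.
5.3 MHz ≤ fs/2 = 8 MHz, appears at 5.3 MHz.
Distinct values: {1.2 MHz, 2.4 MHz, 3.65 MHz, 4.8 MHz, 5.3 MHz}.

1.2 MHz, 2.4 MHz, 3.65 MHz, 4.8 MHz, 5.3 MHz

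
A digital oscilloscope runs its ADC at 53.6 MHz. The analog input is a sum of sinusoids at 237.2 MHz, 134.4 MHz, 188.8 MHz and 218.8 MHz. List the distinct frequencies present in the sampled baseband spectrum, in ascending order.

fs/2 = 26.8 MHz.
237.2 MHz mod fs = 22.8 MHz.
22.8 MHz ≤ fs/2 = 26.8 MHz, appears at 22.8 MHz.
134.4 MHz mod fs = 27.2 MHz.
27.2 MHz > fs/2 = 26.8 MHz, folds to fs − 27.2 MHz = 26.4 MHz.
188.8 MHz mod fs = 28 MHz.
28 MHz > fs/2 = 26.8 MHz, folds to fs − 28 MHz = 25.6 MHz.
218.8 MHz mod fs = 4.4 MHz.
4.4 MHz ≤ fs/2 = 26.8 MHz, appears at 4.4 MHz.
Distinct values: {4.4 MHz, 22.8 MHz, 25.6 MHz, 26.4 MHz}.

4.4 MHz, 22.8 MHz, 25.6 MHz, 26.4 MHz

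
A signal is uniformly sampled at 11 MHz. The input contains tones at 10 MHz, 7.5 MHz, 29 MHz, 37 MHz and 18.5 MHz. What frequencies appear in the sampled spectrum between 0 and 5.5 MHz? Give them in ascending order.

fs/2 = 5.5 MHz.
10 MHz > fs/2 = 5.5 MHz, folds to fs − 10 MHz = 1 MHz.
7.5 MHz > fs/2 = 5.5 MHz, folds to fs − 7.5 MHz = 3.5 MHz.
29 MHz mod fs = 7 MHz.
7 MHz > fs/2 = 5.5 MHz, folds to fs − 7 MHz = 4 MHz.
37 MHz mod fs = 4 MHz.
4 MHz ≤ fs/2 = 5.5 MHz, appears at 4 MHz.
18.5 MHz mod fs = 7.5 MHz.
7.5 MHz > fs/2 = 5.5 MHz, folds to fs − 7.5 MHz = 3.5 MHz.
Distinct values: {1 MHz, 3.5 MHz, 4 MHz}.

1 MHz, 3.5 MHz, 4 MHz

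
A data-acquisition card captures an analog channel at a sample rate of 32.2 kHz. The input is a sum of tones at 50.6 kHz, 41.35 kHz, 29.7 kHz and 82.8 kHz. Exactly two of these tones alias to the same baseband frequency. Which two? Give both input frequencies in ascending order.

fs/2 = 16.1 kHz.
50.6 kHz mod fs = 18.4 kHz.
18.4 kHz > fs/2 = 16.1 kHz, folds to fs − 18.4 kHz = 13.8 kHz.
41.35 kHz mod fs = 9.15 kHz.
9.15 kHz ≤ fs/2 = 16.1 kHz, appears at 9.15 kHz.
29.7 kHz > fs/2 = 16.1 kHz, folds to fs − 29.7 kHz = 2.5 kHz.
82.8 kHz mod fs = 18.4 kHz.
18.4 kHz > fs/2 = 16.1 kHz, folds to fs − 18.4 kHz = 13.8 kHz.
50.6 kHz and 82.8 kHz both map to 13.8 kHz.

50.6 kHz, 82.8 kHz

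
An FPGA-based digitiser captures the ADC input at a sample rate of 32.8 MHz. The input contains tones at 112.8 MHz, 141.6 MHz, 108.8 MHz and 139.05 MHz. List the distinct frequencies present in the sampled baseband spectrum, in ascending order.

7.85 MHz, 10.4 MHz, 14.4 MHz

fs/2 = 16.4 MHz.
112.8 MHz mod fs = 14.4 MHz.
14.4 MHz ≤ fs/2 = 16.4 MHz, appears at 14.4 MHz.
141.6 MHz mod fs = 10.4 MHz.
10.4 MHz ≤ fs/2 = 16.4 MHz, appears at 10.4 MHz.
108.8 MHz mod fs = 10.4 MHz.
10.4 MHz ≤ fs/2 = 16.4 MHz, appears at 10.4 MHz.
139.05 MHz mod fs = 7.85 MHz.
7.85 MHz ≤ fs/2 = 16.4 MHz, appears at 7.85 MHz.
Distinct values: {7.85 MHz, 10.4 MHz, 14.4 MHz}.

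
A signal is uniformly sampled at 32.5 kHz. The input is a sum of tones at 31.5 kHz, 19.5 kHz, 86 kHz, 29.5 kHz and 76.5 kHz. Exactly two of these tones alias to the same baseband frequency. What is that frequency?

11.5 kHz

fs/2 = 16.25 kHz.
31.5 kHz > fs/2 = 16.25 kHz, folds to fs − 31.5 kHz = 1 kHz.
19.5 kHz > fs/2 = 16.25 kHz, folds to fs − 19.5 kHz = 13 kHz.
86 kHz mod fs = 21 kHz.
21 kHz > fs/2 = 16.25 kHz, folds to fs − 21 kHz = 11.5 kHz.
29.5 kHz > fs/2 = 16.25 kHz, folds to fs − 29.5 kHz = 3 kHz.
76.5 kHz mod fs = 11.5 kHz.
11.5 kHz ≤ fs/2 = 16.25 kHz, appears at 11.5 kHz.
76.5 kHz and 86 kHz both map to 11.5 kHz.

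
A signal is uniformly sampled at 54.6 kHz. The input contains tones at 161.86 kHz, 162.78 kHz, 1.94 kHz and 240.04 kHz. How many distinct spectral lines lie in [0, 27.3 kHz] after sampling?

3

fs/2 = 27.3 kHz.
161.86 kHz mod fs = 52.66 kHz.
52.66 kHz > fs/2 = 27.3 kHz, folds to fs − 52.66 kHz = 1.94 kHz.
162.78 kHz mod fs = 53.58 kHz.
53.58 kHz > fs/2 = 27.3 kHz, folds to fs − 53.58 kHz = 1.02 kHz.
1.94 kHz ≤ fs/2 = 27.3 kHz, passes unchanged.
240.04 kHz mod fs = 21.64 kHz.
21.64 kHz ≤ fs/2 = 27.3 kHz, appears at 21.64 kHz.
Distinct values: {1.02 kHz, 1.94 kHz, 21.64 kHz} → 3.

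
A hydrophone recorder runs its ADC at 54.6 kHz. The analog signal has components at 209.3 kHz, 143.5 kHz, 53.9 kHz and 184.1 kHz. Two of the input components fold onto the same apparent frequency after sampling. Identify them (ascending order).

fs/2 = 27.3 kHz.
209.3 kHz mod fs = 45.5 kHz.
45.5 kHz > fs/2 = 27.3 kHz, folds to fs − 45.5 kHz = 9.1 kHz.
143.5 kHz mod fs = 34.3 kHz.
34.3 kHz > fs/2 = 27.3 kHz, folds to fs − 34.3 kHz = 20.3 kHz.
53.9 kHz > fs/2 = 27.3 kHz, folds to fs − 53.9 kHz = 0.7 kHz.
184.1 kHz mod fs = 20.3 kHz.
20.3 kHz ≤ fs/2 = 27.3 kHz, appears at 20.3 kHz.
143.5 kHz and 184.1 kHz both map to 20.3 kHz.

143.5 kHz, 184.1 kHz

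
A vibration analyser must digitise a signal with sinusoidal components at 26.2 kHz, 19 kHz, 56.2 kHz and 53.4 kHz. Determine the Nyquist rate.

112.4 kHz

Highest-frequency component: 56.2 kHz.
Nyquist rate = 2 × 56.2 kHz = 112.4 kHz.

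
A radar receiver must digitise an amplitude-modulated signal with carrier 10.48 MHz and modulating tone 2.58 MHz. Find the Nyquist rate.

26.12 MHz

AM sidebands sit at fc ± fm = 7.9 MHz and 13.06 MHz.
Highest-frequency component: 13.06 MHz.
Nyquist rate = 2 × 13.06 MHz = 26.12 MHz.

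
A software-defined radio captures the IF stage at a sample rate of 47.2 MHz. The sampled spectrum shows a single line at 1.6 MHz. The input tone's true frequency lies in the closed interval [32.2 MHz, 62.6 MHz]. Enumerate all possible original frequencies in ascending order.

45.6 MHz, 48.8 MHz

Frequencies that alias to 1.6 MHz are k·fs ± 1.6 MHz for integer k ≥ 0.
k=0: 1.6 MHz.
k=1: 45.6 MHz, 48.8 MHz.
k=2: 92.8 MHz, 96 MHz.
Within [32.2 MHz, 62.6 MHz]: 45.6 MHz, 48.8 MHz.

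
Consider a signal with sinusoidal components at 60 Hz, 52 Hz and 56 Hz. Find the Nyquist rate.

Highest-frequency component: 60 Hz.
Nyquist rate = 2 × 60 Hz = 120 Hz.

120 Hz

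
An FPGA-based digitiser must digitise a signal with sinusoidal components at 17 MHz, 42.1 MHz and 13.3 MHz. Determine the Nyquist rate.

Highest-frequency component: 42.1 MHz.
Nyquist rate = 2 × 42.1 MHz = 84.2 MHz.

84.2 MHz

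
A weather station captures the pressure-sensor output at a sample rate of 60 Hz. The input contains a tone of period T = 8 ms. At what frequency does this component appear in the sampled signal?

T = 8 ms → f = 1/T = 125 Hz.
125 Hz mod fs = 5 Hz.
5 Hz ≤ fs/2 = 30 Hz, appears at 5 Hz.

5 Hz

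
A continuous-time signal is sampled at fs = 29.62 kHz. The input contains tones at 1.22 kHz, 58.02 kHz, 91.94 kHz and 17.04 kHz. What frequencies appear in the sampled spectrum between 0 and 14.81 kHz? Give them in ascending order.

1.22 kHz, 3.08 kHz, 12.58 kHz

fs/2 = 14.81 kHz.
1.22 kHz ≤ fs/2 = 14.81 kHz, passes unchanged.
58.02 kHz mod fs = 28.4 kHz.
28.4 kHz > fs/2 = 14.81 kHz, folds to fs − 28.4 kHz = 1.22 kHz.
91.94 kHz mod fs = 3.08 kHz.
3.08 kHz ≤ fs/2 = 14.81 kHz, appears at 3.08 kHz.
17.04 kHz > fs/2 = 14.81 kHz, folds to fs − 17.04 kHz = 12.58 kHz.
Distinct values: {1.22 kHz, 3.08 kHz, 12.58 kHz}.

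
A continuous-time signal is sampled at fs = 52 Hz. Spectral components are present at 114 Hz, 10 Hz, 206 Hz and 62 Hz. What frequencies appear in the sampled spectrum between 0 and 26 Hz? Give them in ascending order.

2 Hz, 10 Hz

fs/2 = 26 Hz.
114 Hz mod fs = 10 Hz.
10 Hz ≤ fs/2 = 26 Hz, appears at 10 Hz.
10 Hz ≤ fs/2 = 26 Hz, passes unchanged.
206 Hz mod fs = 50 Hz.
50 Hz > fs/2 = 26 Hz, folds to fs − 50 Hz = 2 Hz.
62 Hz mod fs = 10 Hz.
10 Hz ≤ fs/2 = 26 Hz, appears at 10 Hz.
Distinct values: {2 Hz, 10 Hz}.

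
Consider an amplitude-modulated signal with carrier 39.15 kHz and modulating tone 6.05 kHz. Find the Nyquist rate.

90.4 kHz

AM sidebands sit at fc ± fm = 33.1 kHz and 45.2 kHz.
Highest-frequency component: 45.2 kHz.
Nyquist rate = 2 × 45.2 kHz = 90.4 kHz.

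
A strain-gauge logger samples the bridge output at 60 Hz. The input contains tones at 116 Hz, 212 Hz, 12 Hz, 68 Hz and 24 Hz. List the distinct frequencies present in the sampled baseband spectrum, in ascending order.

4 Hz, 8 Hz, 12 Hz, 24 Hz, 28 Hz

fs/2 = 30 Hz.
116 Hz mod fs = 56 Hz.
56 Hz > fs/2 = 30 Hz, folds to fs − 56 Hz = 4 Hz.
212 Hz mod fs = 32 Hz.
32 Hz > fs/2 = 30 Hz, folds to fs − 32 Hz = 28 Hz.
12 Hz ≤ fs/2 = 30 Hz, passes unchanged.
68 Hz mod fs = 8 Hz.
8 Hz ≤ fs/2 = 30 Hz, appears at 8 Hz.
24 Hz ≤ fs/2 = 30 Hz, passes unchanged.
Distinct values: {4 Hz, 8 Hz, 12 Hz, 24 Hz, 28 Hz}.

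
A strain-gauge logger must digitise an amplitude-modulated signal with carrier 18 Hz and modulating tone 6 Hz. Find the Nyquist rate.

AM sidebands sit at fc ± fm = 12 Hz and 24 Hz.
Highest-frequency component: 24 Hz.
Nyquist rate = 2 × 24 Hz = 48 Hz.

48 Hz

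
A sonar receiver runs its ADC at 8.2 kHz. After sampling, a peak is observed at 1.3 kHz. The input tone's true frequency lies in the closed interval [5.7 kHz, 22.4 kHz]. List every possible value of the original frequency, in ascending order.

Frequencies that alias to 1.3 kHz are k·fs ± 1.3 kHz for integer k ≥ 0.
k=0: 1.3 kHz.
k=1: 6.9 kHz, 9.5 kHz.
k=2: 15.1 kHz, 17.7 kHz.
k=3: 23.3 kHz, 25.9 kHz.
Within [5.7 kHz, 22.4 kHz]: 6.9 kHz, 9.5 kHz, 15.1 kHz, 17.7 kHz.

6.9 kHz, 9.5 kHz, 15.1 kHz, 17.7 kHz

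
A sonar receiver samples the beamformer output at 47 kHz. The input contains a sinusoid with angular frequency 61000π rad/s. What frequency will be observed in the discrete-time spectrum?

ω = 61000π rad/s → f = ω/(2π) = 30500 Hz = 30.5 kHz.
30.5 kHz > fs/2 = 23.5 kHz, folds to fs − 30.5 kHz = 16.5 kHz.

16.5 kHz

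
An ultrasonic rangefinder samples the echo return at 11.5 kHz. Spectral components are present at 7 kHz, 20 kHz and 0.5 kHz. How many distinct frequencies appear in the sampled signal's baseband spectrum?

fs/2 = 5.75 kHz.
7 kHz > fs/2 = 5.75 kHz, folds to fs − 7 kHz = 4.5 kHz.
20 kHz mod fs = 8.5 kHz.
8.5 kHz > fs/2 = 5.75 kHz, folds to fs − 8.5 kHz = 3 kHz.
0.5 kHz ≤ fs/2 = 5.75 kHz, passes unchanged.
Distinct values: {0.5 kHz, 3 kHz, 4.5 kHz} → 3.

3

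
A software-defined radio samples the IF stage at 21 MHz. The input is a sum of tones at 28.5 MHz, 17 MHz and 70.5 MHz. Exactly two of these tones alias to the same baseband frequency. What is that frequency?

fs/2 = 10.5 MHz.
28.5 MHz mod fs = 7.5 MHz.
7.5 MHz ≤ fs/2 = 10.5 MHz, appears at 7.5 MHz.
17 MHz > fs/2 = 10.5 MHz, folds to fs − 17 MHz = 4 MHz.
70.5 MHz mod fs = 7.5 MHz.
7.5 MHz ≤ fs/2 = 10.5 MHz, appears at 7.5 MHz.
28.5 MHz and 70.5 MHz both map to 7.5 MHz.

7.5 MHz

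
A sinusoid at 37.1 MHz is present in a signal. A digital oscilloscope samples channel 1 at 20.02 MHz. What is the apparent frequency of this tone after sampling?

37.1 MHz mod fs = 17.08 MHz.
17.08 MHz > fs/2 = 10.01 MHz, folds to fs − 17.08 MHz = 2.94 MHz.

2.94 MHz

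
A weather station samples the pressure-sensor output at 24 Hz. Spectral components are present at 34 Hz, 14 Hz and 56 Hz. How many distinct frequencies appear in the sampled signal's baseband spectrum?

2

fs/2 = 12 Hz.
34 Hz mod fs = 10 Hz.
10 Hz ≤ fs/2 = 12 Hz, appears at 10 Hz.
14 Hz > fs/2 = 12 Hz, folds to fs − 14 Hz = 10 Hz.
56 Hz mod fs = 8 Hz.
8 Hz ≤ fs/2 = 12 Hz, appears at 8 Hz.
Distinct values: {8 Hz, 10 Hz} → 2.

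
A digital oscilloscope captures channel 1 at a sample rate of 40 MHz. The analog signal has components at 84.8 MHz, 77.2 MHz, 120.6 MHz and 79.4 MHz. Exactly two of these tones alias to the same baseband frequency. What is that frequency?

0.6 MHz

fs/2 = 20 MHz.
84.8 MHz mod fs = 4.8 MHz.
4.8 MHz ≤ fs/2 = 20 MHz, appears at 4.8 MHz.
77.2 MHz mod fs = 37.2 MHz.
37.2 MHz > fs/2 = 20 MHz, folds to fs − 37.2 MHz = 2.8 MHz.
120.6 MHz mod fs = 0.6 MHz.
0.6 MHz ≤ fs/2 = 20 MHz, appears at 0.6 MHz.
79.4 MHz mod fs = 39.4 MHz.
39.4 MHz > fs/2 = 20 MHz, folds to fs − 39.4 MHz = 0.6 MHz.
79.4 MHz and 120.6 MHz both map to 0.6 MHz.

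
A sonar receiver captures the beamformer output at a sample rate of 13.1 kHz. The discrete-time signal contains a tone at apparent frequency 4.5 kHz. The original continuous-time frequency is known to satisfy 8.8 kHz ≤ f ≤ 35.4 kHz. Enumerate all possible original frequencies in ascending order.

Frequencies that alias to 4.5 kHz are k·fs ± 4.5 kHz for integer k ≥ 0.
k=0: 4.5 kHz.
k=1: 8.6 kHz, 17.6 kHz.
k=2: 21.7 kHz, 30.7 kHz.
k=3: 34.8 kHz, 43.8 kHz.
k=4: 47.9 kHz, 56.9 kHz.
Within [8.8 kHz, 35.4 kHz]: 17.6 kHz, 21.7 kHz, 30.7 kHz, 34.8 kHz.

17.6 kHz, 21.7 kHz, 30.7 kHz, 34.8 kHz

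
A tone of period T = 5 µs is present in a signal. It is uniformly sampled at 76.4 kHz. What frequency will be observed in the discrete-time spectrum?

T = 5 µs → f = 1/T = 200 kHz.
200 kHz mod fs = 47.2 kHz.
47.2 kHz > fs/2 = 38.2 kHz, folds to fs − 47.2 kHz = 29.2 kHz.

29.2 kHz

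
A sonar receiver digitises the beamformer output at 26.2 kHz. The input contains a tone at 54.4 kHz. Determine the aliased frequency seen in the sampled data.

2 kHz

54.4 kHz mod fs = 2 kHz.
2 kHz ≤ fs/2 = 13.1 kHz, appears at 2 kHz.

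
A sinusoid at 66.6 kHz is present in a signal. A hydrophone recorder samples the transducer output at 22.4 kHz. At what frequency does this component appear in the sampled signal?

66.6 kHz mod fs = 21.8 kHz.
21.8 kHz > fs/2 = 11.2 kHz, folds to fs − 21.8 kHz = 0.6 kHz.

0.6 kHz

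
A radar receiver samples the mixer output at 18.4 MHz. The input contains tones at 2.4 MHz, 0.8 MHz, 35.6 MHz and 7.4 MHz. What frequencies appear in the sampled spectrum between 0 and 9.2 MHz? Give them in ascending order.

fs/2 = 9.2 MHz.
2.4 MHz ≤ fs/2 = 9.2 MHz, passes unchanged.
0.8 MHz ≤ fs/2 = 9.2 MHz, passes unchanged.
35.6 MHz mod fs = 17.2 MHz.
17.2 MHz > fs/2 = 9.2 MHz, folds to fs − 17.2 MHz = 1.2 MHz.
7.4 MHz ≤ fs/2 = 9.2 MHz, passes unchanged.
Distinct values: {0.8 MHz, 1.2 MHz, 2.4 MHz, 7.4 MHz}.

0.8 MHz, 1.2 MHz, 2.4 MHz, 7.4 MHz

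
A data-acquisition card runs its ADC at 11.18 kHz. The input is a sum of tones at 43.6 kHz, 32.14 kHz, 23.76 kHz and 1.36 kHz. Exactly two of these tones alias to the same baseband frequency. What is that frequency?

1.4 kHz

fs/2 = 5.59 kHz.
43.6 kHz mod fs = 10.06 kHz.
10.06 kHz > fs/2 = 5.59 kHz, folds to fs − 10.06 kHz = 1.12 kHz.
32.14 kHz mod fs = 9.78 kHz.
9.78 kHz > fs/2 = 5.59 kHz, folds to fs − 9.78 kHz = 1.4 kHz.
23.76 kHz mod fs = 1.4 kHz.
1.4 kHz ≤ fs/2 = 5.59 kHz, appears at 1.4 kHz.
1.36 kHz ≤ fs/2 = 5.59 kHz, passes unchanged.
23.76 kHz and 32.14 kHz both map to 1.4 kHz.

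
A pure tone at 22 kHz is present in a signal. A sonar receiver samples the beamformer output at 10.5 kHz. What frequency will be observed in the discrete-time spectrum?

22 kHz mod fs = 1 kHz.
1 kHz ≤ fs/2 = 5.25 kHz, appears at 1 kHz.

1 kHz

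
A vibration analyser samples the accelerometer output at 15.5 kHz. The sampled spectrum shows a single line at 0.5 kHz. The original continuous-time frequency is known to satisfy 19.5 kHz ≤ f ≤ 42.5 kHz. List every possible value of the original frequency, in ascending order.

Frequencies that alias to 0.5 kHz are k·fs ± 0.5 kHz for integer k ≥ 0.
k=0: 0.5 kHz.
k=1: 15 kHz, 16 kHz.
k=2: 30.5 kHz, 31.5 kHz.
k=3: 46 kHz, 47 kHz.
Within [19.5 kHz, 42.5 kHz]: 30.5 kHz, 31.5 kHz.

30.5 kHz, 31.5 kHz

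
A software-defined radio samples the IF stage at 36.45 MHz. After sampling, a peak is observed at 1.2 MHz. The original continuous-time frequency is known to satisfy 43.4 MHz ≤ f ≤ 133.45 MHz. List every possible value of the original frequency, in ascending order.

71.7 MHz, 74.1 MHz, 108.15 MHz, 110.55 MHz

Frequencies that alias to 1.2 MHz are k·fs ± 1.2 MHz for integer k ≥ 0.
k=0: 1.2 MHz.
k=1: 35.25 MHz, 37.65 MHz.
k=2: 71.7 MHz, 74.1 MHz.
k=3: 108.15 MHz, 110.55 MHz.
k=4: 144.6 MHz, 147 MHz.
Within [43.4 MHz, 133.45 MHz]: 71.7 MHz, 74.1 MHz, 108.15 MHz, 110.55 MHz.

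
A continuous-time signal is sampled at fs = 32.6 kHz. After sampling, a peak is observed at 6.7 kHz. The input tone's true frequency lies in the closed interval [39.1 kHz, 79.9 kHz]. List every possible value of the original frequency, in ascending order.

Frequencies that alias to 6.7 kHz are k·fs ± 6.7 kHz for integer k ≥ 0.
k=0: 6.7 kHz.
k=1: 25.9 kHz, 39.3 kHz.
k=2: 58.5 kHz, 71.9 kHz.
k=3: 91.1 kHz, 104.5 kHz.
Within [39.1 kHz, 79.9 kHz]: 39.3 kHz, 58.5 kHz, 71.9 kHz.

39.3 kHz, 58.5 kHz, 71.9 kHz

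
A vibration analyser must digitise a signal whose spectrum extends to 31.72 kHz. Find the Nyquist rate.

Nyquist rate = 2 × 31.72 kHz = 63.44 kHz.

63.44 kHz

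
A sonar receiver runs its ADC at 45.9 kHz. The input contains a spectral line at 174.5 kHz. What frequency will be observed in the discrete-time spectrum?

9.1 kHz

174.5 kHz mod fs = 36.8 kHz.
36.8 kHz > fs/2 = 22.95 kHz, folds to fs − 36.8 kHz = 9.1 kHz.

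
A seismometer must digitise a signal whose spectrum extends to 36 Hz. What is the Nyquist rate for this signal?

72 Hz

Nyquist rate = 2 × 36 Hz = 72 Hz.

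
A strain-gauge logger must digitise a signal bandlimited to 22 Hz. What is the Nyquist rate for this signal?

Nyquist rate = 2 × 22 Hz = 44 Hz.

44 Hz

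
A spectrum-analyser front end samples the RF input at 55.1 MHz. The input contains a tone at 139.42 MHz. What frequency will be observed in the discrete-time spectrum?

25.88 MHz

139.42 MHz mod fs = 29.22 MHz.
29.22 MHz > fs/2 = 27.55 MHz, folds to fs − 29.22 MHz = 25.88 MHz.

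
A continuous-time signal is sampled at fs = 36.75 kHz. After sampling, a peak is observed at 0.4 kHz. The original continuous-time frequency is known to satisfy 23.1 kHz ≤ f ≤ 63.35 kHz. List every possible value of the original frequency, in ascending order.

Frequencies that alias to 0.4 kHz are k·fs ± 0.4 kHz for integer k ≥ 0.
k=0: 0.4 kHz.
k=1: 36.35 kHz, 37.15 kHz.
k=2: 73.1 kHz, 73.9 kHz.
Within [23.1 kHz, 63.35 kHz]: 36.35 kHz, 37.15 kHz.

36.35 kHz, 37.15 kHz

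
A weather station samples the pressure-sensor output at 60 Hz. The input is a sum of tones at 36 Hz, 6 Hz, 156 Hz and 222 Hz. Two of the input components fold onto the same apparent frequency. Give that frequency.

fs/2 = 30 Hz.
36 Hz > fs/2 = 30 Hz, folds to fs − 36 Hz = 24 Hz.
6 Hz ≤ fs/2 = 30 Hz, passes unchanged.
156 Hz mod fs = 36 Hz.
36 Hz > fs/2 = 30 Hz, folds to fs − 36 Hz = 24 Hz.
222 Hz mod fs = 42 Hz.
42 Hz > fs/2 = 30 Hz, folds to fs − 42 Hz = 18 Hz.
36 Hz and 156 Hz both map to 24 Hz.

24 Hz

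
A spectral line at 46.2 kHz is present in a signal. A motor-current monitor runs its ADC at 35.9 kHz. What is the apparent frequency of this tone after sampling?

10.3 kHz

46.2 kHz mod fs = 10.3 kHz.
10.3 kHz ≤ fs/2 = 17.95 kHz, appears at 10.3 kHz.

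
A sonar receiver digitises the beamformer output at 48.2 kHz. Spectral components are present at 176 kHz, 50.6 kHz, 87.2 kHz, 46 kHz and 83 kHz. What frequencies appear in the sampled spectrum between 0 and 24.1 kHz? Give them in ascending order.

2.2 kHz, 2.4 kHz, 9.2 kHz, 13.4 kHz, 16.8 kHz

fs/2 = 24.1 kHz.
176 kHz mod fs = 31.4 kHz.
31.4 kHz > fs/2 = 24.1 kHz, folds to fs − 31.4 kHz = 16.8 kHz.
50.6 kHz mod fs = 2.4 kHz.
2.4 kHz ≤ fs/2 = 24.1 kHz, appears at 2.4 kHz.
87.2 kHz mod fs = 39 kHz.
39 kHz > fs/2 = 24.1 kHz, folds to fs − 39 kHz = 9.2 kHz.
46 kHz > fs/2 = 24.1 kHz, folds to fs − 46 kHz = 2.2 kHz.
83 kHz mod fs = 34.8 kHz.
34.8 kHz > fs/2 = 24.1 kHz, folds to fs − 34.8 kHz = 13.4 kHz.
Distinct values: {2.2 kHz, 2.4 kHz, 9.2 kHz, 13.4 kHz, 16.8 kHz}.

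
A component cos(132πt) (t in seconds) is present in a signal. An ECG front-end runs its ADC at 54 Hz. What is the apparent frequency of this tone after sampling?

12 Hz

ω = 132π rad/s → f = ω/(2π) = 66 Hz.
66 Hz mod fs = 12 Hz.
12 Hz ≤ fs/2 = 27 Hz, appears at 12 Hz.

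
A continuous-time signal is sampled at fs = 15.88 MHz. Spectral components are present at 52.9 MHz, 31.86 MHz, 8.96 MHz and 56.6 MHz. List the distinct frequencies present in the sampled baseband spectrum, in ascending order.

0.1 MHz, 5.26 MHz, 6.92 MHz

fs/2 = 7.94 MHz.
52.9 MHz mod fs = 5.26 MHz.
5.26 MHz ≤ fs/2 = 7.94 MHz, appears at 5.26 MHz.
31.86 MHz mod fs = 0.1 MHz.
0.1 MHz ≤ fs/2 = 7.94 MHz, appears at 0.1 MHz.
8.96 MHz > fs/2 = 7.94 MHz, folds to fs − 8.96 MHz = 6.92 MHz.
56.6 MHz mod fs = 8.96 MHz.
8.96 MHz > fs/2 = 7.94 MHz, folds to fs − 8.96 MHz = 6.92 MHz.
Distinct values: {0.1 MHz, 5.26 MHz, 6.92 MHz}.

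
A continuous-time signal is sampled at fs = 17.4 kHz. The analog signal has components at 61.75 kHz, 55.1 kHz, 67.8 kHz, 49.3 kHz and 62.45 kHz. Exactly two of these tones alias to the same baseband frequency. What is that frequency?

2.9 kHz

fs/2 = 8.7 kHz.
61.75 kHz mod fs = 9.55 kHz.
9.55 kHz > fs/2 = 8.7 kHz, folds to fs − 9.55 kHz = 7.85 kHz.
55.1 kHz mod fs = 2.9 kHz.
2.9 kHz ≤ fs/2 = 8.7 kHz, appears at 2.9 kHz.
67.8 kHz mod fs = 15.6 kHz.
15.6 kHz > fs/2 = 8.7 kHz, folds to fs − 15.6 kHz = 1.8 kHz.
49.3 kHz mod fs = 14.5 kHz.
14.5 kHz > fs/2 = 8.7 kHz, folds to fs − 14.5 kHz = 2.9 kHz.
62.45 kHz mod fs = 10.25 kHz.
10.25 kHz > fs/2 = 8.7 kHz, folds to fs − 10.25 kHz = 7.15 kHz.
49.3 kHz and 55.1 kHz both map to 2.9 kHz.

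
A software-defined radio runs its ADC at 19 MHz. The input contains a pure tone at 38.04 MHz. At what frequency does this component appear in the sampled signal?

0.04 MHz

38.04 MHz mod fs = 0.04 MHz.
0.04 MHz ≤ fs/2 = 9.5 MHz, appears at 0.04 MHz.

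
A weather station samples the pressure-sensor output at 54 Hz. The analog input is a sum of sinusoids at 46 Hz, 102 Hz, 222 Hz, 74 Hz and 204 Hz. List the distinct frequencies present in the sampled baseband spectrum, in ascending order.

6 Hz, 8 Hz, 12 Hz, 20 Hz

fs/2 = 27 Hz.
46 Hz > fs/2 = 27 Hz, folds to fs − 46 Hz = 8 Hz.
102 Hz mod fs = 48 Hz.
48 Hz > fs/2 = 27 Hz, folds to fs − 48 Hz = 6 Hz.
222 Hz mod fs = 6 Hz.
6 Hz ≤ fs/2 = 27 Hz, appears at 6 Hz.
74 Hz mod fs = 20 Hz.
20 Hz ≤ fs/2 = 27 Hz, appears at 20 Hz.
204 Hz mod fs = 42 Hz.
42 Hz > fs/2 = 27 Hz, folds to fs − 42 Hz = 12 Hz.
Distinct values: {6 Hz, 8 Hz, 12 Hz, 20 Hz}.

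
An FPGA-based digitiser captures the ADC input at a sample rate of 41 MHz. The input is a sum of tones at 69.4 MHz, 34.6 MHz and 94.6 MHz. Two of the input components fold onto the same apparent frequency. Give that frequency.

12.6 MHz

fs/2 = 20.5 MHz.
69.4 MHz mod fs = 28.4 MHz.
28.4 MHz > fs/2 = 20.5 MHz, folds to fs − 28.4 MHz = 12.6 MHz.
34.6 MHz > fs/2 = 20.5 MHz, folds to fs − 34.6 MHz = 6.4 MHz.
94.6 MHz mod fs = 12.6 MHz.
12.6 MHz ≤ fs/2 = 20.5 MHz, appears at 12.6 MHz.
69.4 MHz and 94.6 MHz both map to 12.6 MHz.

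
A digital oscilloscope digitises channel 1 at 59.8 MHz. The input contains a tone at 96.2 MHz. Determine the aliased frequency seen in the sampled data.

96.2 MHz mod fs = 36.4 MHz.
36.4 MHz > fs/2 = 29.9 MHz, folds to fs − 36.4 MHz = 23.4 MHz.

23.4 MHz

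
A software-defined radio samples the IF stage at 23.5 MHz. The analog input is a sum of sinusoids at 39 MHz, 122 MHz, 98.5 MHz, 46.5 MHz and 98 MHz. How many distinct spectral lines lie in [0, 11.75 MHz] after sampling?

4

fs/2 = 11.75 MHz.
39 MHz mod fs = 15.5 MHz.
15.5 MHz > fs/2 = 11.75 MHz, folds to fs − 15.5 MHz = 8 MHz.
122 MHz mod fs = 4.5 MHz.
4.5 MHz ≤ fs/2 = 11.75 MHz, appears at 4.5 MHz.
98.5 MHz mod fs = 4.5 MHz.
4.5 MHz ≤ fs/2 = 11.75 MHz, appears at 4.5 MHz.
46.5 MHz mod fs = 23 MHz.
23 MHz > fs/2 = 11.75 MHz, folds to fs − 23 MHz = 0.5 MHz.
98 MHz mod fs = 4 MHz.
4 MHz ≤ fs/2 = 11.75 MHz, appears at 4 MHz.
Distinct values: {0.5 MHz, 4 MHz, 4.5 MHz, 8 MHz} → 4.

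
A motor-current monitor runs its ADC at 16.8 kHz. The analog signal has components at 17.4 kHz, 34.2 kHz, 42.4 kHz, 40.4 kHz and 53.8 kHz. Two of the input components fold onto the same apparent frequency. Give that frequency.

fs/2 = 8.4 kHz.
17.4 kHz mod fs = 0.6 kHz.
0.6 kHz ≤ fs/2 = 8.4 kHz, appears at 0.6 kHz.
34.2 kHz mod fs = 0.6 kHz.
0.6 kHz ≤ fs/2 = 8.4 kHz, appears at 0.6 kHz.
42.4 kHz mod fs = 8.8 kHz.
8.8 kHz > fs/2 = 8.4 kHz, folds to fs − 8.8 kHz = 8 kHz.
40.4 kHz mod fs = 6.8 kHz.
6.8 kHz ≤ fs/2 = 8.4 kHz, appears at 6.8 kHz.
53.8 kHz mod fs = 3.4 kHz.
3.4 kHz ≤ fs/2 = 8.4 kHz, appears at 3.4 kHz.
17.4 kHz and 34.2 kHz both map to 0.6 kHz.

0.6 kHz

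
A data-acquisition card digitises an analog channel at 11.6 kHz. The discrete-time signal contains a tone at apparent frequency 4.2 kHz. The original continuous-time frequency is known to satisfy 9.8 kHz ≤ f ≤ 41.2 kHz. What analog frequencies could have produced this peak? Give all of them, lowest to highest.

Frequencies that alias to 4.2 kHz are k·fs ± 4.2 kHz for integer k ≥ 0.
k=0: 4.2 kHz.
k=1: 7.4 kHz, 15.8 kHz.
k=2: 19 kHz, 27.4 kHz.
k=3: 30.6 kHz, 39 kHz.
k=4: 42.2 kHz, 50.6 kHz.
Within [9.8 kHz, 41.2 kHz]: 15.8 kHz, 19 kHz, 27.4 kHz, 30.6 kHz, 39 kHz.

15.8 kHz, 19 kHz, 27.4 kHz, 30.6 kHz, 39 kHz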